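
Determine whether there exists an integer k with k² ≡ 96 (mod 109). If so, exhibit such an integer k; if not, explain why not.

There is no such integer.

109 is prime, so by Euler's criterion 96 is a square mod 109 iff 96^((109−1)/2) = 96^54 ≡ 1 (mod 109).
Repeated squaring mod 109: 96^2 = 9216 ≡ 60; 96^4 ≡ 60² = 3600 ≡ 3; 96^8 ≡ 3² = 9 ≡ 9; 96^16 ≡ 9² = 81 ≡ 81; 96^32 ≡ 81² = 6561 ≡ 21.
Since 54 = 32 + 16 + 4 + 2, 96^54 ≡ 21 · 81 · 3 · 60; multiplying out mod 109: 21·81 = 1701 ≡ 66, then 66·3 = 198 ≡ 89, then 89·60 = 5340 ≡ 108. Thus 96^54 ≡ 108 ≡ −1 (mod 109).
By Euler's criterion 96 is a quadratic non-residue mod 109: no k satisfies k² ≡ 96 (mod 109).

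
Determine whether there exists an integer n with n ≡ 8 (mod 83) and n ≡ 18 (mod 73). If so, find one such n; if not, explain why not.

The moduli 83 and 73 are coprime, so by the Chinese Remainder Theorem a unique solution modulo 6059 exists.
Write n = 8 + 83t and require 8 + 83t ≡ 18 (mod 73), i.e. 83t ≡ 10 (mod 73).
83 ≡ 10 (mod 73), so this reads 10t ≡ 10 (mod 73). Since 10·22 = 220 = 3·73 + 1, the inverse of 10 mod 73 is 22.
Therefore t ≡ 22·10 = 220 ≡ 1 (mod 73).
Taking t = 1 gives n = 8 + 83·1 = 91.
Verify: 91 = 1·83 + 8 and 91 = 1·73 + 18. ✓

n = 91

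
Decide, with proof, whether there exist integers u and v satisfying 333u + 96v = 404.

gcd(333, 96) = 3, so every integer of the form 333u + 96v is a multiple of 3.
But 404 = 3·134 + 2, so 3 ∤ 404.
Therefore 333u + 96v = 404 has no solution in integers.

No such integers exist.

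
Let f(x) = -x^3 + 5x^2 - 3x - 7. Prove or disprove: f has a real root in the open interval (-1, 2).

Yes, f has a root in the interval.

f(-1) = 2 and f(2) = -1, which have opposite signs.
Since f is a polynomial it is continuous on [-1, 2].
By the Intermediate Value Theorem f must vanish at some point of (-1, 2).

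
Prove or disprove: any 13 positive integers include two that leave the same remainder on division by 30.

No, the set {132, 133, 134, 135, 136, 137, 138, 139, 140, 141, 142, 143, 144} is a counterexample.

Consider the 13 integers 132, 133, …, 144. They lie in distinct residue classes modulo 30, since 13 ≤ 30.
Hence this collection has no pair with equal remainders mod 30, disproving the claim.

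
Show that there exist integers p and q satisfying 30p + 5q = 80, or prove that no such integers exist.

gcd(30, 5) = 5, and 5 divides 80, so integer solutions exist.
Dividing through by 5 reduces the equation to 6p + 1q = 16.
With a unit coefficient on q, (p, q) = (0, 16) is an immediate solution.
Indeed 30·0 + 5·16 = 0 + 80 = 80.

p = 0, q = 16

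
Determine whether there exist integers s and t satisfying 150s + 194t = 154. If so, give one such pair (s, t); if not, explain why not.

s = 45, t = -34

Every value of 150s + 194t is a multiple of gcd(150, 194) = 2; since 2 ∣ 154, solutions exist.
Dividing through by 2 reduces the equation to 75s + 97t = 77.
Dividing repeatedly: 97 = 1·75 + 22, 75 = 3·22 + 9, 22 = 2·9 + 4, 9 = 2·4 + 1, 4 = 4·1 + 0.
Unwinding: 1 = 9 − 2·4 = 9 − 2·(22 − 2·9) = −2·22 + 5·9 = −2·22 + 5·(75 − 3·22) = 5·75 − 17·22 = 5·75 − 17·(97 − 1·75) = −17·97 + 22·75, i.e. 75·22 + 97·(-17) = 1.
Scaling by 77 gives the particular solution (s, t) = (1694, -1309).
The general solution is s = 1694 + 97k, t = -1309 − 75k; taking k = -17 gives the smaller pair s = 45, t = -34.
Indeed 150·45 + 194·(-34) = 6750 − 6596 = 154.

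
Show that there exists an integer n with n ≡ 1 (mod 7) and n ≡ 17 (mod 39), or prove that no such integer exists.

The moduli 7 and 39 are coprime, so by the Chinese Remainder Theorem a unique solution modulo 273 exists.
Any solution of the first congruence is n = 1 + 7t; substituting into the second, 7t ≡ 17 − 1 ≡ 16 (mod 39).
Invert 7 mod 39 by the Euclidean algorithm: 39 = 5·7 + 4, 7 = 1·4 + 3, 4 = 1·3 + 1, 3 = 3·1 + 0; back-substituting, 1 = 4 − 1·3 = 4 − (7 − 1·4) = −7 + 2·4 = −7 + 2·(39 − 5·7) = 2·39 − 11·7. Hence 7·(-11) ≡ 1, so 7⁻¹ ≡ -11 ≡ 28 (mod 39).
Therefore t ≡ 28·16 = 448 ≡ 19 (mod 39).
With t = 19: n = 1 + 7·19 = 134.
Verify: 134 = 19·7 + 1 and 134 = 3·39 + 17. ✓

n = 134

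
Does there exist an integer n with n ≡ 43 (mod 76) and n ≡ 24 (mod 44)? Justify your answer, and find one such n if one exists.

Reduce both congruences modulo 4, which divides 76 and 44: they say n ≡ 43 (mod 4) and n ≡ 24 (mod 4).
However 43 ≡ 3 and 24 ≡ 0 (mod 4), and 3 ≠ 0.
Hence the system has no solution.

No, no such integer exists.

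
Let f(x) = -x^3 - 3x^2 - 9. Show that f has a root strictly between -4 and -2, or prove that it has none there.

Yes, f has a root in the interval.

f(-4) = 7 and f(-2) = -13, which have opposite signs.
Since f is a polynomial it is continuous on [-4, -2].
By the Intermediate Value Theorem, f takes the value 0 somewhere in the open interval.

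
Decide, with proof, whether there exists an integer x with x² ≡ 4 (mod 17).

x = 2

Take x = 2. Then 2² = 4, and since 0 ≤ 4 < 17 this is already reduced: 2² ≡ 4 (mod 17).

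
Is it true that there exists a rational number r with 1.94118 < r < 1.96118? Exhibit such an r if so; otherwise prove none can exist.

r = 35/18

Multiplying by 18: 18·1.94118 = 34.94124 and 18·1.96118 = 35.30124, so the integer 35 lies strictly between them.
So r = 35/18 works: it is a ratio of integers, and dividing 18·1.94118 < 35 < 18·1.96118 through by 18 gives 1.94118 < 35/18 < 1.96118.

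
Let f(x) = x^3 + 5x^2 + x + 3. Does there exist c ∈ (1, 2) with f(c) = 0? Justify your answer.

f has no root in that interval.

The endpoint values f(1) = 10 and f(2) = 33 are both positive. Claim: f(x) > 0 for every x in (1, 2).
Shift to the endpoint 1: with x = 1 + u (0 < u < 1), one computes f(1 + u) = u^3 + 8u^2 + 14u + 10.
All 4 nonzero coefficients of this polynomial in u are positive; hence for u > 0 the value is a sum of positive terms (the constant 10 among them).
So f is strictly positive on (1, 2); no root exists in the interval.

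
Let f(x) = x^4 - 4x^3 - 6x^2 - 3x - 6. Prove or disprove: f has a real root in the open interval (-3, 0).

f(-3) = 138 and f(0) = -6, which have opposite signs.
As a polynomial, f is continuous on every closed interval.
By the Intermediate Value Theorem f must vanish at some point of (-3, 0).

Yes, f has a root in the interval.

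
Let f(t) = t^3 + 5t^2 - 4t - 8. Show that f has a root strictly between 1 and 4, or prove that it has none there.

Such a root exists.

f(1) = -6 and f(4) = 120, which have opposite signs.
As a polynomial, f is continuous on every closed interval.
By the Intermediate Value Theorem f must vanish at some point of (1, 4).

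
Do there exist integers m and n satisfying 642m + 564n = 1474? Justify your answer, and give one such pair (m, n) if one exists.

No, no such integers exist.

Both 642 and 564 are divisible by gcd(642, 564) = 6, hence so is any combination 642m + 564n.
But 1474 is not a multiple of 6 (it leaves remainder 4).
Therefore 642m + 564n = 1474 has no solution in integers.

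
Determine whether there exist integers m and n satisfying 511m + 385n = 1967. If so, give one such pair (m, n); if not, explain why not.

Since gcd(511, 385) = 7 and 1967 = 7·281, Bézout's identity guarantees a solution.
Dividing through by 7 reduces the equation to 73m + 55n = 281.
Euclidean algorithm: 73 = 1·55 + 18, 55 = 3·18 + 1, 18 = 18·1 + 0.
Back-substituting, 1 = 55 − 3·18 = 55 − 3·(73 − 1·55) = −3·73 + 4·55; that is, 73·(-3) + 55·4 = 1.
Scaling by 281 gives the particular solution (m, n) = (-843, 1124).
Shifting by a multiple of (55, −73) keeps it a solution: m = -843 + 16·55 = 37, n = 1124 − 16·73 = -44.
Indeed 511·37 + 385·(-44) = 18907 − 16940 = 1967.

m = 37, n = -44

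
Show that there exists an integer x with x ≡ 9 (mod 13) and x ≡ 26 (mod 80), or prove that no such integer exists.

x = 906

The moduli 13 and 80 are coprime, so by the Chinese Remainder Theorem a unique solution modulo 1040 exists.
Any solution of the first congruence is x = 9 + 13t; substituting into the second, 13t ≡ 26 − 9 ≡ 17 (mod 80).
Since 13·37 = 481 = 6·80 + 1, the inverse of 13 mod 80 is 37.
Therefore t ≡ 37·17 = 629 ≡ 69 (mod 80).
Taking t = 69 gives x = 9 + 13·69 = 906.
Indeed 906 ≡ 9 (mod 13) and 906 ≡ 26 (mod 80).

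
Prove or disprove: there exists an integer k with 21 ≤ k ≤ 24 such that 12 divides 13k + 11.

No, no such integer k in that range exists.

At k = 21, 13·21 + 11 = 284 ≡ 8 (mod 12), and each step in k adds 13 ≡ 1 (mod 12), giving residues 8, 9, 10, 11 for k = 21, 22, 23, 24.
None is 0, so 12 never divides 13k + 11 on this range.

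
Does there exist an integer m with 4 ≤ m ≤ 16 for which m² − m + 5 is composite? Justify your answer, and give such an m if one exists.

m = 5

At m = 5: 5² − 5 + 5 = 25 = 5·5, which is composite.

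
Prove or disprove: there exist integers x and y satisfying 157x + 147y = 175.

Since gcd(157, 147) = 1, every integer is an integer combination of 157 and 147.
Euclidean algorithm: 157 = 1·147 + 10, 147 = 14·10 + 7, 10 = 1·7 + 3, 7 = 2·3 + 1, 3 = 3·1 + 0.
Unwinding: 1 = 7 − 2·3 = 7 − 2·(10 − 1·7) = −2·10 + 3·7 = −2·10 + 3·(147 − 14·10) = 3·147 − 44·10 = 3·147 − 44·(157 − 1·147) = −44·157 + 47·147, i.e. 157·(-44) + 147·47 = 1.
Multiplying through by 175: x = (-44)·175 = -7700, y = 47·175 = 8225 is a solution.
Shifting by a multiple of (147, −157) keeps it a solution: x = -7700 + 53·147 = 91, y = 8225 − 53·157 = -96.
Check: 157·91 + 147·(-96) = 14287 − 14112 = 175. ✓

x = 91, y = -96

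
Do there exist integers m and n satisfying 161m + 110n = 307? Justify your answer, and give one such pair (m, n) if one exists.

Since gcd(161, 110) = 1, every integer is an integer combination of 161 and 110.
Dividing repeatedly: 161 = 1·110 + 51, 110 = 2·51 + 8, 51 = 6·8 + 3, 8 = 2·3 + 2, 3 = 1·2 + 1, 2 = 2·1 + 0.
Working back up the chain: 1 = 3 − 1·2 = 3 − (8 − 2·3) = −8 + 3·3 = −8 + 3·(51 − 6·8) = 3·51 − 19·8 = 3·51 − 19·(110 − 2·51) = −19·110 + 41·51 = −19·110 + 41·(161 − 1·110) = 41·161 − 60·110. So 161·41 + 110·(-60) = 1.
Times 307: 161·12587 + 110·(-18420) = 307, so (12587, -18420) solves it.
Shifting by a multiple of (110, −161) keeps it a solution: m = 12587 − 114·110 = 47, n = -18420 + 114·161 = -66.
Check: 161·47 + 110·(-66) = 7567 − 7260 = 307. ✓

m = 47, n = -66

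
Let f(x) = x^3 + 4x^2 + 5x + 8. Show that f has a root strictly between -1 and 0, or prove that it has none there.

f(-1) = 6 and f(0) = 8, both positive, so a sign-change argument is unavailable; we show f keeps this sign on the whole interval.
Shift to the endpoint -1: with x = -1 + u (0 < u < 1), one computes f(-1 + u) = u^3 + u^2 + 6.
All 3 nonzero coefficients of this polynomial in u are positive; hence for u > 0 the value is a sum of positive terms (the constant 6 among them).
Therefore f(x) > 0 throughout (-1, 0), and f has no zero there.

No.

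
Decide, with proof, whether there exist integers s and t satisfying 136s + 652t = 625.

Any value of 136s + 652t is a multiple of gcd(136, 652) = 4.
But 625 is not a multiple of 4 (it leaves remainder 1).
Hence no integers s, t satisfy the equation.

No such integers exist.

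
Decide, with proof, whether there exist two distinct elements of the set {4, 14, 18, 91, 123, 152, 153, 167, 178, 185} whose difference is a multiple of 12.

No such pair exists.

Residues mod 12: 4↦4, 14↦2, 18↦6, 91↦7, 123↦3, 152↦8, 153↦9, 167↦11, 178↦10, 185↦5.
No residue repeats among the 10 elements, so no pair has difference ≡ 0 (mod 12).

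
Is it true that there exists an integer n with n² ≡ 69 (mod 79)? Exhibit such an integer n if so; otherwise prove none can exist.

No, no such integer exists.

Apply Euler's criterion with the prime 79: 69 is a quadratic residue iff 69^39 ≡ 1 (mod 79), and a non-residue iff it is ≡ −1.
Repeated squaring mod 79: 69^2 = 4761 ≡ 21; 69^4 ≡ 21² = 441 ≡ 46; 69^8 ≡ 46² = 2116 ≡ 62; 69^16 ≡ 62² = 3844 ≡ 52; 69^32 ≡ 52² = 2704 ≡ 18.
Since 39 = 32 + 4 + 2 + 1, 69^39 ≡ 18 · 46 · 21 · 69; multiplying out mod 79: 18·46 = 828 ≡ 38, then 38·21 = 798 ≡ 8, then 8·69 = 552 ≡ 78. Thus 69^39 ≡ 78 ≡ −1 (mod 79).
The value −1 means 69 is a non-residue modulo 79, so n² ≡ 69 (mod 79) is impossible.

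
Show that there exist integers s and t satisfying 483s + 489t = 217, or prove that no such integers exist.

There are no such integers.

gcd(483, 489) = 3, so every integer of the form 483s + 489t is a multiple of 3.
But 217 = 3·72 + 1, so 3 ∤ 217.
Hence no integers s, t satisfy the equation.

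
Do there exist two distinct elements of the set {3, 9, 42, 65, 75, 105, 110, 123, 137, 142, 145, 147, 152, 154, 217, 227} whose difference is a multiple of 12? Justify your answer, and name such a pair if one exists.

Yes: 3 and 75.

Reduce each element mod 12: 3↦3, 9↦9, 42↦6, 65↦5, 75↦3, 105↦9, 110↦2, 123↦3, 137↦5, 142↦10, 145↦1, 147↦3, 152↦8, 154↦10, 217↦1, 227↦11. The residue 3 repeats (at 3 and 75), and 75 − 3 = 72 = 6·12.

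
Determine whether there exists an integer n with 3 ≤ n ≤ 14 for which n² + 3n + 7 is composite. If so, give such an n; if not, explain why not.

n = 11

At n = 11: 11² + 3·11 + 7 = 161 = 7·23, which is composite.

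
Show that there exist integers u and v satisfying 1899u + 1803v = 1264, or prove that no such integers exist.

No such integers exist.

Both 1899 and 1803 are divisible by gcd(1899, 1803) = 3, hence so is any combination 1899u + 1803v.
But 1264 = 3·421 + 1, so 3 ∤ 1264.
So the equation is unsolvable over ℤ.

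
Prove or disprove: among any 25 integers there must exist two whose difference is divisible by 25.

Try 25 consecutive integers, 2, 3, …, 26. Their remainders mod 25 are 2, 3, 4, 5, 6, 7, 8, 9, 10, 11, 12, 13, 14, 15, 16, 17, 18, 19, 20, 21, 22, 23, 24, 0, 1 — pairwise different, as any 25 ≤ 25 consecutive integers have distinct residues.
Any two of them differ by at most 24 < 25 and by at least 1, so no difference is a multiple of 25.

No; for instance {2, 3, 4, 5, 6, 7, 8, 9, 10, 11, 12, 13, 14, 15, 16, 17, 18, 19, 20, 21, 22, 23, 24, 25, 26} is a counterexample.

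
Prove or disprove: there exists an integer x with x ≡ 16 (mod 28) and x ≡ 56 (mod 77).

No, no such integer exists.

gcd(28, 77) = 7. If x ≡ 16 (mod 28) and x ≡ 56 (mod 77), then x ≡ 16 (mod 7) and x ≡ 56 (mod 7).
But 16 mod 7 = 2 while 56 mod 7 = 0, a contradiction.
Therefore no such x exists.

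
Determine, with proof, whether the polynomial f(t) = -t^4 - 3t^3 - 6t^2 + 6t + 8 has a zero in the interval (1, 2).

Yes, f has a root in the interval.

f(1) = 4 and f(2) = -44, which have opposite signs.
f is continuous everywhere (it is a polynomial), in particular on [1, 2].
By the Intermediate Value Theorem, f takes the value 0 somewhere in the open interval.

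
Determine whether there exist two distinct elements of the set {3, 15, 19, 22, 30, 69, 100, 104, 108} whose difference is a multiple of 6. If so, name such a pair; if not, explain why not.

Yes: 3 and 15.

3 mod 6 = 3 and 15 mod 6 = 3, so 15 − 3 = 12 = 2·6.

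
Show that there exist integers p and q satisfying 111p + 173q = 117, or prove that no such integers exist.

p = 146, q = -93

Since gcd(111, 173) = 1, every integer is an integer combination of 111 and 173.
Euclidean algorithm: 173 = 1·111 + 62, 111 = 1·62 + 49, 62 = 1·49 + 13, 49 = 3·13 + 10, 13 = 1·10 + 3, 10 = 3·3 + 1, 3 = 3·1 + 0.
Working back up the chain: 1 = 10 − 3·3 = 10 − 3·(13 − 1·10) = −3·13 + 4·10 = −3·13 + 4·(49 − 3·13) = 4·49 − 15·13 = 4·49 − 15·(62 − 1·49) = −15·62 + 19·49 = −15·62 + 19·(111 − 1·62) = 19·111 − 34·62 = 19·111 − 34·(173 − 1·111) = −34·173 + 53·111. So 111·53 + 173·(-34) = 1.
Multiplying through by 117: p = 53·117 = 6201, q = (-34)·117 = -3978 is a solution.
The general solution is p = 6201 + 173k, q = -3978 − 111k; taking k = -35 gives the smaller pair p = 146, q = -93.
Check: 111·146 + 173·(-93) = 16206 − 16089 = 117. ✓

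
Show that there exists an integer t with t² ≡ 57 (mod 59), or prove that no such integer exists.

t = 36

Take t = 36. Then 36² = 1296 = 21·59 + 57, so 36² ≡ 57 (mod 59).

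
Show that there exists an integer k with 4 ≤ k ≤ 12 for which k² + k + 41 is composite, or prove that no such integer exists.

The values for k = 4, 5, …, 12 are 61, 71, 83, 97, 113, 131, 151, 173, 197, and each of these is prime.
So no value in the range makes the expression composite.

There is no such integer k in that range.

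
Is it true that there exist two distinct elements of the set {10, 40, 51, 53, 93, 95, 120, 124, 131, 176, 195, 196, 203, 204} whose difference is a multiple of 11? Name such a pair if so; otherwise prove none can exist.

10 and 120 are such a pair.

10 mod 11 = 10 and 120 mod 11 = 10, so 120 − 10 = 110 = 10·11.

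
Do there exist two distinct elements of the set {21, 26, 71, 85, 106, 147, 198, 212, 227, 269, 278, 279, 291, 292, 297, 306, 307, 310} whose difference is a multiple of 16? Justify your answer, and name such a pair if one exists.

The pair (21, 85) works.

21 mod 16 = 5 and 85 mod 16 = 5, so 85 − 21 = 64 = 4·16.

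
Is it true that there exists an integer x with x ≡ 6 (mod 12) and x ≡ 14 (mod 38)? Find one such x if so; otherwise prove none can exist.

x = 90

Here gcd(12, 38) = 2, and both 6 and 14 leave remainder 0 mod 2, so the system is consistent.
List candidates x ≡ 6 (mod 12): 6, 18, 30, 42, 54, 66, 78, 90. Modulo 38 these are 6, 18, 30, 4, 16, 28, 2, 14; 90 gives 14 as required.
Indeed 90 ≡ 6 (mod 12) and 90 ≡ 14 (mod 38).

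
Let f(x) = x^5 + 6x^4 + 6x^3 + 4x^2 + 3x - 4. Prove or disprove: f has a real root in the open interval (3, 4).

f(3) = 932 and f(4) = 3016, both positive, so a sign-change argument is unavailable; we show f keeps this sign on the whole interval.
Shift to the endpoint 3: with x = 3 + u (0 < u < 1), one computes f(3 + u) = u^5 + 21u^4 + 168u^3 + 652u^2 + 1242u + 932.
All 6 nonzero coefficients of this polynomial in u are positive; hence for u > 0 the value is a sum of positive terms (the constant 932 among them).
Therefore f(x) > 0 throughout (3, 4), and f has no zero there.

No.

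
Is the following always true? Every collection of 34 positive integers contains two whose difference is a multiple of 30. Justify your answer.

There are exactly 30 possible remainders on division by 30.
With 34 integers and only 30 classes, the pigeonhole principle forces two of them, say a and b, into the same class.
Then a ≡ b (mod 30), i.e. 30 ∣ (a − b).

Yes, this is always true.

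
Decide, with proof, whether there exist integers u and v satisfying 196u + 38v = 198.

u = 14, v = -67

Every value of 196u + 38v is a multiple of gcd(196, 38) = 2; since 2 ∣ 198, solutions exist.
Dividing through by 2 reduces the equation to 98u + 19v = 99.
Run the Euclidean algorithm on 98 and 19: 98 = 5·19 + 3, 19 = 6·3 + 1, 3 = 3·1 + 0.
Unwinding: 1 = 19 − 6·3 = 19 − 6·(98 − 5·19) = −6·98 + 31·19, i.e. 98·(-6) + 19·31 = 1.
Scaling by 99 gives the particular solution (u, v) = (-594, 3069).
Shifting by a multiple of (19, −98) keeps it a solution: u = -594 + 32·19 = 14, v = 3069 − 32·98 = -67.
Indeed 196·14 + 38·(-67) = 2744 − 2546 = 198.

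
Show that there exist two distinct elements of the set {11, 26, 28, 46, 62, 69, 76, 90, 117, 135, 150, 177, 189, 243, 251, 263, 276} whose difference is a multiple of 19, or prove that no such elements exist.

There is no such pair.

Residues mod 19: 11↦11, 26↦7, 28↦9, 46↦8, 62↦5, 69↦12, 76↦0, 90↦14, 117↦3, 135↦2, 150↦17, 177↦6, 189↦18, 243↦15, 251↦4, 263↦16, 276↦10.
All 17 residues are distinct, so no two elements differ by a multiple of 19.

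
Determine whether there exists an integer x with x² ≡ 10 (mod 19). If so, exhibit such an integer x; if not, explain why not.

Since (19 − x)² ≡ x² (mod 19), it suffices to square x = 0, 1, …, 9: the residues are 0, 1, 4, 9, 16, 6, 17, 11, 7, 5.
The set of squares mod 19 is therefore {0, 1, 4, 5, 6, 7, 9, 11, 16, 17}, which does not contain 10.
Hence no integer x has x² ≡ 10 (mod 19).

No, no such integer exists.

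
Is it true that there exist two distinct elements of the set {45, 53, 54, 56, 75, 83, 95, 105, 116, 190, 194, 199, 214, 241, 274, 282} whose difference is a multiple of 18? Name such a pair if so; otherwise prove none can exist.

Two integers differ by a multiple of 18 exactly when they have the same residue mod 18. The residues are 45↦9, 53↦17, 54↦0, 56↦2, 75↦3, 83↦11, 95↦5, 105↦15, 116↦8, 190↦10, 194↦14, 199↦1, 214↦16, 241↦7, 274↦4, 282↦12.
These 16 residues are pairwise different, hence no difference of two elements is divisible by 18.

No such pair exists.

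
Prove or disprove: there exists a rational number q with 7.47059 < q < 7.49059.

q = 142/19

Multiplying by 19: 19·7.47059 = 141.94121 and 19·7.49059 = 142.32121, so the integer 142 lies strictly between them.
Dividing back, 7.47059 < 142/19 < 7.49059, and 142/19 is rational.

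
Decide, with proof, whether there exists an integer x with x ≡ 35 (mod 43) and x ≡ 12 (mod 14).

The moduli 43 and 14 are coprime, so by the Chinese Remainder Theorem a unique solution modulo 602 exists.
Any solution of the first congruence is x = 35 + 43t; substituting into the second, 43t ≡ 12 − 35 ≡ 5 (mod 14).
43 ≡ 1 (mod 14), so this reads 1t ≡ 5 (mod 14). So t ≡ 5 (mod 14).
With t = 5: x = 35 + 43·5 = 250.
Check: 250 mod 43 = 35, 250 mod 14 = 12. ✓

x = 250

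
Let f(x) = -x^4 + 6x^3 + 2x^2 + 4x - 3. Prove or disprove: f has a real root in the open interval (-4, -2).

The endpoint values f(-4) = -627 and f(-2) = -67 are both negative. Claim: f(x) < 0 for every x in (-4, -2).
Substitute x = -2 − u, where 0 < u < 2 on the interval. Expanding, f(-2 − u) = -u^4 - 14u^3 - 58u^2 - 100u - 67.
All 5 nonzero coefficients of this polynomial in u are negative; hence for u > 0 the value is a sum of negative terms (the constant -67 among them).
So f is strictly negative on (-4, -2); no root exists in the interval.

f has no root in that interval.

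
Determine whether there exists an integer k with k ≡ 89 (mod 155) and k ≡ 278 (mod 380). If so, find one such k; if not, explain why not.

No, no such integer exists.

Reduce both congruences modulo 5, which divides 155 and 380: they say k ≡ 89 (mod 5) and k ≡ 278 (mod 5).
But 89 mod 5 = 4 while 278 mod 5 = 3, a contradiction.
Hence the system has no solution.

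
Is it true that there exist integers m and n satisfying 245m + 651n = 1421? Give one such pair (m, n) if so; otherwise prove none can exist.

m = 43, n = -14

Every value of 245m + 651n is a multiple of gcd(245, 651) = 7; since 7 ∣ 1421, solutions exist.
Dividing through by 7 reduces the equation to 35m + 93n = 203.
Run the Euclidean algorithm on 93 and 35: 93 = 2·35 + 23, 35 = 1·23 + 12, 23 = 1·12 + 11, 12 = 1·11 + 1, 11 = 11·1 + 0.
Working back up the chain: 1 = 12 − 1·11 = 12 − (23 − 1·12) = −23 + 2·12 = −23 + 2·(35 − 1·23) = 2·35 − 3·23 = 2·35 − 3·(93 − 2·35) = −3·93 + 8·35. So 35·8 + 93·(-3) = 1.
Scaling by 203 gives the particular solution (m, n) = (1624, -609).
Subtracting 17·93 from m and adding 17·35 to n gives the tidier solution (43, -14).
Check: 245·43 + 651·(-14) = 10535 − 9114 = 1421. ✓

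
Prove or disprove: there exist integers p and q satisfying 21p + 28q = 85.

No such integers exist.

gcd(21, 28) = 7, so every integer of the form 21p + 28q is a multiple of 7.
But 85 = 7·12 + 1, so 7 ∤ 85.
So the equation is unsolvable over ℤ.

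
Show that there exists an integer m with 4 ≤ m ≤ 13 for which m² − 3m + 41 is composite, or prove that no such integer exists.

At m = 10: 10² − 3·10 + 41 = 111 = 3·37, which is composite.

m = 10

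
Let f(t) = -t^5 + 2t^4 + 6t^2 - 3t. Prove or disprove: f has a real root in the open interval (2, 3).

Such a root exists.

f(2) = 18 and f(3) = -36, which have opposite signs.
f is continuous everywhere (it is a polynomial), in particular on [2, 3].
By the Intermediate Value Theorem f must vanish at some point of (2, 3).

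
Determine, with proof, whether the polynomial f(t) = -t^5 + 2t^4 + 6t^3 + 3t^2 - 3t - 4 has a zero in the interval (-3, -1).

f(-3) = 275 and f(-1) = -1, which have opposite signs.
As a polynomial, f is continuous on every closed interval.
By the Intermediate Value Theorem f must vanish at some point of (-3, -1).

Yes, f has a root in the interval.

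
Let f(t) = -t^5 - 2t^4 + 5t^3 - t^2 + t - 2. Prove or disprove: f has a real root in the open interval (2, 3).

No such root exists.

f(2) = -28 and f(3) = -278, both negative, so a sign-change argument is unavailable; we show f keeps this sign on the whole interval.
Shift to the endpoint 2: with t = 2 + u (0 < u < 1), one computes f(2 + u) = -u^5 - 12u^4 - 51u^3 - 99u^2 - 87u - 28.
The nonzero coefficients here are all negative, so for u > 0 every term is negative (or zero), and the constant term -28 is strictly negative.
So f is strictly negative on (2, 3); no root exists in the interval.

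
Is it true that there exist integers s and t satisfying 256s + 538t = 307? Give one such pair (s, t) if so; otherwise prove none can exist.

No, no such integers exist.

Any value of 256s + 538t is a multiple of gcd(256, 538) = 2.
However 307 leaves remainder 1 on division by 2.
Hence no integers s, t satisfy the equation.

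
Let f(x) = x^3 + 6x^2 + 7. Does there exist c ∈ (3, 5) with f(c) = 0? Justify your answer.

No such root exists.

f(3) = 88 and f(5) = 282, both positive, so a sign-change argument is unavailable; we show f keeps this sign on the whole interval.
Shift to the endpoint 3: with x = 3 + u (0 < u < 2), one computes f(3 + u) = u^3 + 15u^2 + 63u + 88.
The nonzero coefficients here are all positive, so for u > 0 every term is positive (or zero), and the constant term 88 is strictly positive.
Therefore f(x) > 0 throughout (3, 5), and f has no zero there.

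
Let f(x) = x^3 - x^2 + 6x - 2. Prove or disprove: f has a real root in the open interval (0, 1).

f(0) = -2 and f(1) = 4, which have opposite signs.
Since f is a polynomial it is continuous on [0, 1].
By the Intermediate Value Theorem, f takes the value 0 somewhere in the open interval.

Yes, f has a root in the interval.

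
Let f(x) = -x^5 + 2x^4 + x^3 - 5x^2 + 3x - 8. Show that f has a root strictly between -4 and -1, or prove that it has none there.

f(-4) = 1372 and f(-1) = -14, which have opposite signs.
f is continuous everywhere (it is a polynomial), in particular on [-4, -1].
By the Intermediate Value Theorem, f takes the value 0 somewhere in the open interval.

Such a root exists.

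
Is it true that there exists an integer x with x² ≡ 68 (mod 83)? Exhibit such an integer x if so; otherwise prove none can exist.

x = 63

Take x = 63. Then 63² = 3969 = 47·83 + 68, so 63² ≡ 68 (mod 83).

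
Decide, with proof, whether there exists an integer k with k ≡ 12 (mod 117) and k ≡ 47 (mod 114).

No, no such integer exists.

Reduce both congruences modulo 3, which divides 117 and 114: they say k ≡ 12 (mod 3) and k ≡ 47 (mod 3).
These are incompatible: 12 − 47 = -35 is not divisible by 3.
Therefore no such k exists.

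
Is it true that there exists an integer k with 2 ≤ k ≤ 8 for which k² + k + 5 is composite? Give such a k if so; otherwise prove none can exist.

k = 8

At k = 8: 8² + 8 + 5 = 77 = 7·11, which is composite.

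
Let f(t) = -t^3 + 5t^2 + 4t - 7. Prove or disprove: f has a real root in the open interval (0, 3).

f(0) = -7 and f(3) = 23, which have opposite signs.
f is continuous everywhere (it is a polynomial), in particular on [0, 3].
By the Intermediate Value Theorem, f takes the value 0 somewhere in the open interval.

Such a root exists.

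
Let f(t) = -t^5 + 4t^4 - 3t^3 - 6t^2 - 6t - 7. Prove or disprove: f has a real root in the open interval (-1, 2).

Such a root exists.

f(-1) = 1 and f(2) = -35, which have opposite signs.
Since f is a polynomial it is continuous on [-1, 2].
By the Intermediate Value Theorem f must vanish at some point of (-1, 2).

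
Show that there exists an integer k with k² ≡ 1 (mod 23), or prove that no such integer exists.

k = 22 works: 22² = 484, and 484 − 1 = 483 = 21·23.

k = 22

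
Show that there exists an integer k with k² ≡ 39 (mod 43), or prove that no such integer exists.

43 is prime, so by Euler's criterion 39 is a square mod 43 iff 39^((43−1)/2) = 39^21 ≡ 1 (mod 43).
Repeated squaring mod 43: 39^2 = 1521 ≡ 16; 39^4 ≡ 16² = 256 ≡ 41; 39^8 ≡ 41² = 1681 ≡ 4; 39^16 ≡ 4² = 16 ≡ 16.
Since 21 = 16 + 4 + 1, 39^21 ≡ 16 · 41 · 39; multiplying out mod 43: 16·41 = 656 ≡ 11, then 11·39 = 429 ≡ 42. Thus 39^21 ≡ 42 ≡ −1 (mod 43).
By Euler's criterion 39 is a quadratic non-residue mod 43: no k satisfies k² ≡ 39 (mod 43).

No such integer exists.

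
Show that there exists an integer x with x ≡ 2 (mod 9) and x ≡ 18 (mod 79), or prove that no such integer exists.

x = 650

The moduli 9 and 79 are coprime, so by the Chinese Remainder Theorem a unique solution modulo 711 exists.
Any solution of the first congruence is x = 2 + 9t; substituting into the second, 9t ≡ 18 − 2 ≡ 16 (mod 79).
Since 9·44 = 396 = 5·79 + 1, the inverse of 9 mod 79 is 44.
Multiplying by 44: t ≡ 44·16 = 704 ≡ 72 (mod 79).
With t = 72: x = 2 + 9·72 = 650.
Indeed 650 ≡ 2 (mod 9) and 650 ≡ 18 (mod 79).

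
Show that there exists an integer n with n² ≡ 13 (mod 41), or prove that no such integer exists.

41 is prime, so by Euler's criterion 13 is a square mod 41 iff 13^((41−1)/2) = 13^20 ≡ 1 (mod 41).
Repeated squaring mod 41: 13^2 = 169 ≡ 5; 13^4 ≡ 5² = 25 ≡ 25; 13^8 ≡ 25² = 625 ≡ 10; 13^16 ≡ 10² = 100 ≡ 18.
Since 20 = 16 + 4, 13^20 ≡ 18 · 25; multiplying out mod 41: 18·25 = 450 ≡ 40. Thus 13^20 ≡ 40 ≡ −1 (mod 41).
The value −1 means 13 is a non-residue modulo 41, so n² ≡ 13 (mod 41) is impossible.

There is no such integer.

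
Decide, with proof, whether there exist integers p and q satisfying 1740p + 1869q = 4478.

Both 1740 and 1869 are divisible by gcd(1740, 1869) = 3, hence so is any combination 1740p + 1869q.
But 4478 is not a multiple of 3 (it leaves remainder 2).
Therefore 1740p + 1869q = 4478 has no solution in integers.

No, no such integers exist.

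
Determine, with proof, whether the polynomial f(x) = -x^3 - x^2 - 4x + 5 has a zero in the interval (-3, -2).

No.

Evaluate at the endpoints: f(-3) = 35, f(-2) = 17 — same sign (positive).
The derivative f'(x) = -3x^2 - 2x - 4 is a quadratic with discriminant (-2)² − 4·(-3)·(-4) = -44 < 0; it never vanishes, so it is always negative (sign of the leading coefficient).
So f is strictly decreasing; between -3 and -2 its values lie between f(-3) = 35 and f(-2) = 17, all positive. Therefore f has no root in (-3, -2).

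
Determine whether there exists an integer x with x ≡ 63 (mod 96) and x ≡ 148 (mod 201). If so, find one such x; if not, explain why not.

No, no such integer exists.

Reduce both congruences modulo 3, which divides 96 and 201: they say x ≡ 63 (mod 3) and x ≡ 148 (mod 3).
But 63 mod 3 = 0 while 148 mod 3 = 1, a contradiction.
Therefore no such x exists.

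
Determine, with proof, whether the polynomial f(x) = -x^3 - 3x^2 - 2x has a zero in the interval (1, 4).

No.

The endpoint values f(1) = -6 and f(4) = -120 are both negative. Claim: f(x) < 0 for every x in (1, 4).
Substitute x = 1 + u, where 0 < u < 3 on the interval. Expanding, f(1 + u) = -u^3 - 6u^2 - 11u - 6.
The nonzero coefficients here are all negative, so for u > 0 every term is negative (or zero), and the constant term -6 is strictly negative.
Therefore f(x) < 0 throughout (1, 4), and f has no zero there.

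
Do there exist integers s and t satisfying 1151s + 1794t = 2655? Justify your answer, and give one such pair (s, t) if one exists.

Since gcd(1151, 1794) = 1, every integer is an integer combination of 1151 and 1794.
Dividing repeatedly: 1794 = 1·1151 + 643, 1151 = 1·643 + 508, 643 = 1·508 + 135, 508 = 3·135 + 103, 135 = 1·103 + 32, 103 = 3·32 + 7, 32 = 4·7 + 4, 7 = 1·4 + 3, 4 = 1·3 + 1, 3 = 3·1 + 0.
Working back up the chain: 1 = 4 − 1·3 = 4 − (7 − 1·4) = −7 + 2·4 = −7 + 2·(32 − 4·7) = 2·32 − 9·7 = 2·32 − 9·(103 − 3·32) = −9·103 + 29·32 = −9·103 + 29·(135 − 1·103) = 29·135 − 38·103 = 29·135 − 38·(508 − 3·135) = −38·508 + 143·135 = −38·508 + 143·(643 − 1·508) = 143·643 − 181·508 = 143·643 − 181·(1151 − 1·643) = −181·1151 + 324·643 = −181·1151 + 324·(1794 − 1·1151) = 324·1794 − 505·1151. So 1151·(-505) + 1794·324 = 1.
Multiplying through by 2655: s = (-505)·2655 = -1340775, t = 324·2655 = 860220 is a solution.
The general solution is s = -1340775 + 1794k, t = 860220 − 1151k; taking k = 748 gives the smaller pair s = 1137, t = -728.
Indeed 1151·1137 + 1794·(-728) = 1308687 − 1306032 = 2655.

s = 1137, t = -728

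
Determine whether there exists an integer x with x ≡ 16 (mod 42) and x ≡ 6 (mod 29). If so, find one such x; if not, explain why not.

x = 1108

gcd(42, 29) = 1, so the Chinese Remainder Theorem guarantees exactly one residue class mod 1218 satisfying both.
Any solution of the first congruence is x = 16 + 42t; substituting into the second, 42t ≡ 6 − 16 ≡ 19 (mod 29).
42 ≡ 13 (mod 29), so this reads 13t ≡ 19 (mod 29). Invert 13 mod 29 by the Euclidean algorithm: 29 = 2·13 + 3, 13 = 4·3 + 1, 3 = 3·1 + 0; back-substituting, 1 = 13 − 4·3 = 13 − 4·(29 − 2·13) = −4·29 + 9·13. Hence 13·9 ≡ 1, so 13⁻¹ ≡ 9 (mod 29).
Therefore t ≡ 9·19 = 171 ≡ 26 (mod 29).
With t = 26: x = 16 + 42·26 = 1108.
Check: 1108 mod 42 = 16, 1108 mod 29 = 6. ✓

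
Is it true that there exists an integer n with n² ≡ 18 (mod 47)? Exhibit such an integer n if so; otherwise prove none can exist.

n = 21

n = 21 works: 21² = 441, and 441 − 18 = 423 = 9·47.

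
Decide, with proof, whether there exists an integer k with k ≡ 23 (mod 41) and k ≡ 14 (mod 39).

The moduli 41 and 39 are coprime, so by the Chinese Remainder Theorem a unique solution modulo 1599 exists.
Any solution of the first congruence is k = 23 + 41t; substituting into the second, 41t ≡ 14 − 23 ≡ 30 (mod 39).
41 ≡ 2 (mod 39), so this reads 2t ≡ 30 (mod 39). To invert 2 modulo 39: 39 = 19·2 + 1, 2 = 2·1 + 0, and unwinding, 1 = 39 − 19·2. Thus 2⁻¹ ≡ -19 ≡ 20 (mod 39).
Therefore t ≡ 20·30 = 600 ≡ 15 (mod 39).
With t = 15: k = 23 + 41·15 = 638.
Indeed 638 ≡ 23 (mod 41) and 638 ≡ 14 (mod 39).

k = 638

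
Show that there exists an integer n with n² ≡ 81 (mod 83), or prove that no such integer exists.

n = 9

Take n = 9. Then 9² = 81, and since 0 ≤ 81 < 83 this is already reduced: 9² ≡ 81 (mod 83).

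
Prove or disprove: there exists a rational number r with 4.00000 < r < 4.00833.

Multiplying by 121: 121·4.00000 = 484.00000 and 121·4.00833 = 485.00793, so the integer 485 lies strictly between them.
Hence 485/121 is a rational number with 4.00000 < 485/121 < 4.00833.

r = 485/121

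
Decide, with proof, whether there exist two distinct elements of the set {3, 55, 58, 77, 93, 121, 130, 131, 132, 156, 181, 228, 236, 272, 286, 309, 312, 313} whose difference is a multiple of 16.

Reduce each element mod 16: 3↦3, 55↦7, 58↦10, 77↦13, 93↦13, 121↦9, 130↦2, 131↦3, 132↦4, 156↦12, 181↦5, 228↦4, 236↦12, 272↦0, 286↦14, 309↦5, 312↦8, 313↦9. The residue 3 repeats (at 3 and 131), and 131 − 3 = 128 = 8·16.

Yes: 3 and 131.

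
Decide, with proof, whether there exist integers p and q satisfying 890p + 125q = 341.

Any value of 890p + 125q is a multiple of gcd(890, 125) = 5.
However 341 leaves remainder 1 on division by 5.
So the equation is unsolvable over ℤ.

No, no such integers exist.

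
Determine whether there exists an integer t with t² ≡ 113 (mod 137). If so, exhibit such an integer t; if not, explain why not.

Apply Euler's criterion with the prime 137: 113 is a quadratic residue iff 113^68 ≡ 1 (mod 137), and a non-residue iff it is ≡ −1.
Repeated squaring mod 137: 113^2 = 12769 ≡ 28; 113^4 ≡ 28² = 784 ≡ 99; 113^8 ≡ 99² = 9801 ≡ 74; 113^16 ≡ 74² = 5476 ≡ 133; 113^32 ≡ 133² = 17689 ≡ 16; 113^64 ≡ 16² = 256 ≡ 119.
Since 68 = 64 + 4, 113^68 ≡ 119 · 99; multiplying out mod 137: 119·99 = 11781 ≡ 136. Thus 113^68 ≡ 136 ≡ −1 (mod 137).
By Euler's criterion 113 is a quadratic non-residue mod 137: no t satisfies t² ≡ 113 (mod 137).

There is no such integer.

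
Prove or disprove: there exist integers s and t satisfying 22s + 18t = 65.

No, no such integers exist.

Any value of 22s + 18t is a multiple of gcd(22, 18) = 2.
However 65 leaves remainder 1 on division by 2.
Hence no integers s, t satisfy the equation.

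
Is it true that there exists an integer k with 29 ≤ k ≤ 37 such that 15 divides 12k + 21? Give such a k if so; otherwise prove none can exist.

k = 32

Scanning upward from k = 29 gives 369, 381, 393, none divisible by 15. At k = 32 we get 12·32 + 21 = 405, and 405 = 15·27.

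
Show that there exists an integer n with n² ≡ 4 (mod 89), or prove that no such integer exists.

Take n = 87. Then 87² = 7569 = 85·89 + 4, so 87² ≡ 4 (mod 89).

n = 87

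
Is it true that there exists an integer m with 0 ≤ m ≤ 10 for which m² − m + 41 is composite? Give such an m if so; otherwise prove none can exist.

The values for m = 0, 1, …, 10 are 41, 41, 43, 47, 53, 61, 71, 83, 97, 113, 131, and each of these is prime.
So no value in the range makes the expression composite.

No, no such integer m in that range exists.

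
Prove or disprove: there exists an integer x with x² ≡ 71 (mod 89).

x = 31

x = 31 works: 31² = 961, and 961 − 71 = 890 = 10·89.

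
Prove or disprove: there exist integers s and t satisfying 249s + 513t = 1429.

Any value of 249s + 513t is a multiple of gcd(249, 513) = 3.
However 1429 leaves remainder 1 on division by 3.
Therefore 249s + 513t = 1429 has no solution in integers.

There are no such integers.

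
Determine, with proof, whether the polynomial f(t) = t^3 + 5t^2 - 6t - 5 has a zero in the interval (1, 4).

f(1) = -5 and f(4) = 115, which have opposite signs.
As a polynomial, f is continuous on every closed interval.
By the Intermediate Value Theorem f must vanish at some point of (1, 4).

Yes, f has a root in the interval.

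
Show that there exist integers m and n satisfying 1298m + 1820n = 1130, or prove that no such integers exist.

Every value of 1298m + 1820n is a multiple of gcd(1298, 1820) = 2; since 2 ∣ 1130, solutions exist.
Dividing through by 2 reduces the equation to 649m + 910n = 565.
Euclidean algorithm: 910 = 1·649 + 261, 649 = 2·261 + 127, 261 = 2·127 + 7, 127 = 18·7 + 1, 7 = 7·1 + 0.
Back-substituting, 1 = 127 − 18·7 = 127 − 18·(261 − 2·127) = −18·261 + 37·127 = −18·261 + 37·(649 − 2·261) = 37·649 − 92·261 = 37·649 − 92·(910 − 1·649) = −92·910 + 129·649; that is, 649·129 + 910·(-92) = 1.
Multiplying through by 565: m = 129·565 = 72885, n = (-92)·565 = -51980 is a solution.
Subtracting 80·910 from m and adding 80·649 to n gives the tidier solution (85, -60).
Check: 1298·85 + 1820·(-60) = 110330 − 109200 = 1130. ✓

m = 85, n = -60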